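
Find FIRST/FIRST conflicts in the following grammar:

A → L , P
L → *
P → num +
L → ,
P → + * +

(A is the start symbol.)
A FIRST/FIRST conflict occurs when two productions N → α and N → β for the same non-terminal have FIRST(α) ∩ FIRST(β) ≠ ∅ (with ε ∈ FIRST of a nullable right-hand side, so two nullable alternatives also conflict).

Productions for L:
  L → *: FIRST = { '*' }
  L → ,: FIRST = { ',' }
Productions for P:
  P → num +: FIRST = { 'num' }
  P → + * +: FIRST = { '+' }
A has only one production, so no FIRST/FIRST conflict is possible there.

All alternatives of each non-terminal have pairwise disjoint FIRST sets.

Answer: No FIRST/FIRST conflicts.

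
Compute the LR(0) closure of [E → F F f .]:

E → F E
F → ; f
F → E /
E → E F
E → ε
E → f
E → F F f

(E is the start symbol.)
To compute CLOSURE, for each item [A → α.Bβ] where B is a non-terminal, add [B → .γ] for all productions B → γ; repeat for the newly added items until nothing changes.

Start with: [E → F F f .]
The dot is at the end, so nothing is added.

CLOSURE = { [E → F F f .] }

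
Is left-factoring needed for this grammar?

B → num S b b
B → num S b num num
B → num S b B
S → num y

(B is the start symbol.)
Yes, B has productions with common prefix 'num S b'

Left-factoring is needed when two productions for the same non-terminal
share a common prefix on the right-hand side.

Productions for B:
  B → num S b b
  B → num S b num num
  B → num S b B

Found common prefix 'num S b' in productions for B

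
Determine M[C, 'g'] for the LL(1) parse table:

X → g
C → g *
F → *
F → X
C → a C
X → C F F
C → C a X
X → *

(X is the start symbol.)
C → g *, C → C a X

To find M[C, 'g'], we find productions for C where 'g' is in the predict set (PREDICT(N → α) = (FIRST(α) \ {ε}) ∪ (FOLLOW(N) if α ⇒* ε)).

Relevant sets:
  FIRST(C) = { 'a', 'g' }

C → g *: PREDICT = { 'g' }
  'g' is in predict set, so this production goes in M[C, 'g']
C → a C: PREDICT = { 'a' }
C → C a X: PREDICT = { 'a', 'g' }
  'g' is in predict set, so this production goes in M[C, 'g']

M[C, 'g'] = C → g *, C → C a X  (a multiply-defined cell — the grammar is not LL(1))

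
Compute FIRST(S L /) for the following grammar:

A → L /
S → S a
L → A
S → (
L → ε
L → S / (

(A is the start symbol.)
FIRST sets of the non-terminals involved (from the grammar, by fixed-point iteration):
  FIRST(S) = { '(' }

To compute FIRST(S L /), process the symbols left to right:
Symbol S is a non-terminal. Add FIRST(S) \ {ε} = { '(' }
S is not nullable (ε ∉ FIRST(S)), so stop here.
FIRST(S L /) = { '(' }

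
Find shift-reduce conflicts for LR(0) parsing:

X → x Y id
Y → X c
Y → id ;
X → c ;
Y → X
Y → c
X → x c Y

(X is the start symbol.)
A shift-reduce conflict occurs when an LR(0) state has both:
  - a complete (reduce) item [A → α .] (dot at the end), and
  - a shift item [B → β . c γ] (dot before a terminal).

Augment with X' → X and build the canonical LR(0) collection (I0 = CLOSURE({[X' → . X]}), then GOTO on every symbol after a dot until no new states appear). It has 14 states:
  I0: { [X → . c ;], [X → . x Y id], [X → . x c Y], [X' → . X] }  — shift
  I1: { [X' → X .] }  — accept
  I2: { [X → c . ;] }  — shift
  I3: { [X → . c ;], [X → . x Y id], [X → . x c Y], [X → x . Y id], [X → x . c Y], [Y → . X c], [Y → . X], [Y → . c], [Y → . id ;] }  — shift
  I4: { [Y → X . c], [Y → X .] }  — shift, reduce
  I5: { [X → x Y . id] }  — shift
  I6: { [X → . c ;], [X → . x Y id], [X → . x c Y], [X → c . ;], [X → x c . Y], [Y → . X c], [Y → . X], [Y → . c], [Y → . id ;], [Y → c .] }  — shift, reduce
  I7: { [Y → id . ;] }  — shift
  I8: { [Y → id ; .] }  — reduce
  I9: { [X → c ; .] }  — reduce
  I10: { [X → x c Y .] }  — reduce
  I11: { [X → c . ;], [Y → c .] }  — shift, reduce
  I12: { [X → x Y id .] }  — reduce
  I13: { [Y → X c .] }  — reduce

I4 contains reduce item [Y → X .] and shift item [Y → X . c] — shift-reduce conflict.
I6 contains reduce item [Y → c .] and shift items [X → . c ;], [X → c . ;], [X → . x Y id], [X → . x c Y], [Y → . c], [Y → . id ;] — shift-reduce conflict.
I11 contains reduce item [Y → c .] and shift item [X → c . ;] — shift-reduce conflict.

Answer: Yes — I4: [Y → X .] vs [Y → X . c]; I6: [Y → c .] vs [X → . c ;]; I11: [Y → c .] vs [X → c . ;]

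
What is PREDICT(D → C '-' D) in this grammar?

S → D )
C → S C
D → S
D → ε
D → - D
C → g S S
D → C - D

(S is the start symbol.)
PREDICT(D → C '-' D) = (FIRST(RHS) \ {ε}) ∪ (FOLLOW(D) if ε ∈ FIRST(RHS), i.e. RHS ⇒* ε)
FIRST(C) = { ')', '-', 'g' }
FIRST(C '-' D) = { ')', '-', 'g' }
ε ∉ FIRST(C '-' D), so FOLLOW(D) is not added.
PREDICT(D → C '-' D) = { ')', '-', 'g' }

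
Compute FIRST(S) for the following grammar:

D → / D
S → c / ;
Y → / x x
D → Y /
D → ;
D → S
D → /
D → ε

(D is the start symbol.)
{ 'c' }

To compute FIRST(S), examine every production with S on the left-hand side, reading each right-hand side left to right until a non-nullable symbol is reached.

From S → c / ;:
  - c is a terminal: add 'c' and stop

Collecting: FIRST(S) = { 'c' }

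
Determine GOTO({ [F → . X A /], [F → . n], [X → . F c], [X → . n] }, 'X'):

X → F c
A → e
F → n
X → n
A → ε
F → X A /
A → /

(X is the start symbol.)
{ [A → . /], [A → . e], [A → .], [F → X . A /] }

GOTO(I, 'X') = CLOSURE({ [A → αX.β] : [A → α.Xβ] ∈ I, X = 'X' })

Items with dot before 'X', with the dot advanced:
  [F → . X A /] → [F → X . A /]
Closure of the advanced items:
  [F → X . A /] has the dot before A: add [A → . e], [A → .], [A → . /]

GOTO = { [A → . /], [A → . e], [A → .], [F → X . A /] }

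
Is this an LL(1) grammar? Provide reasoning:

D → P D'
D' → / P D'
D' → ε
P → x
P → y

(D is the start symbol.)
Yes, the grammar is LL(1).

Relevant sets:
  FOLLOW(D') = { $ }

For D':
  PREDICT(D' → '/' P D') = { '/' }
  PREDICT(D' → ε) = { $ }
For P:
  PREDICT(P → x) = { 'x' }
  PREDICT(P → y) = { 'y' }
D has a single production, so nothing to check there.

All predict sets are disjoint. The grammar IS LL(1).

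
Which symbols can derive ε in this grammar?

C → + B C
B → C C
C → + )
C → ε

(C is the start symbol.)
A non-terminal is nullable if it can derive ε (the empty string): either it has an ε-production, or it has a production whose right-hand side consists entirely of nullable non-terminals.

ε-productions: C → ε
So C is immediately nullable.
B → C C: every symbol on the right is nullable, so B is nullable too.
Every non-terminal is now nullable.
Nullable = { 'B', 'C' }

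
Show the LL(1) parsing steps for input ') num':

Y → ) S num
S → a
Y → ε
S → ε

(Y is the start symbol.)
LL(1) parsing maintains a stack (initially the start symbol over $) and the input. At each step: if the stack top is a terminal, match it against the current input token; if it is a non-terminal N, replace it with the RHS of M[N, lookahead] (the unique production whose predict set contains the lookahead).

Stack is shown with the top on the left.

Stack      Input    Action
--------------------------
Y $        ) num $  output Y → ) S num
) S num $  ) num $  match ')'
S num $    num $    output S → ε
num $      num $    match 'num'
$          $        accept

The string is accepted.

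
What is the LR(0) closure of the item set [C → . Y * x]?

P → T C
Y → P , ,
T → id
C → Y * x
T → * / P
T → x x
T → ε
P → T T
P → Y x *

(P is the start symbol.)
Start with: [C → . Y * x]
  [C → . Y * x] has the dot before Y: add [Y → . P , ,]
  [Y → . P , ,] has the dot before P: add [P → . T C], [P → . T T], [P → . Y x *]
  [P → . T C] has the dot before T: add [T → . id], [T → . * / P], [T → . x x], [T → .]
No further items can be added.

CLOSURE = { [C → . Y * x], [P → . T C], [P → . T T], [P → . Y x *], [T → . * / P], [T → . id], [T → . x x], [T → .], [Y → . P , ,] }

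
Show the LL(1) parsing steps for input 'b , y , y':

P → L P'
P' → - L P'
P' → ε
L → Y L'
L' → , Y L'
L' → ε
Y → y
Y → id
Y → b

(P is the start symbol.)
LL(1) parsing maintains a stack (initially the start symbol over $) and the input. At each step: if the stack top is a terminal, match it against the current input token; if it is a non-terminal N, replace it with the RHS of M[N, lookahead] (the unique production whose predict set contains the lookahead).

Stack is shown with the top on the left.

Stack        Input        Action
--------------------------------
P $          b , y , y $  output P → L P'
L P' $       b , y , y $  output L → Y L'
Y L' P' $    b , y , y $  output Y → b
b L' P' $    b , y , y $  match 'b'
L' P' $      , y , y $    output L' → , Y L'
, Y L' P' $  , y , y $    match ','
Y L' P' $    y , y $      output Y → y
y L' P' $    y , y $      match 'y'
L' P' $      , y $        output L' → , Y L'
, Y L' P' $  , y $        match ','
Y L' P' $    y $          output Y → y
y L' P' $    y $          match 'y'
L' P' $      $            output L' → ε
P' $         $            output P' → ε
$            $            accept

The string is accepted.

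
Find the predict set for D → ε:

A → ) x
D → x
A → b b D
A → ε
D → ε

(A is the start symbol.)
{ $ }

PREDICT(D → ε) = (FIRST(RHS) \ {ε}) ∪ (FOLLOW(D) if ε ∈ FIRST(RHS), i.e. RHS ⇒* ε)
The right-hand side is ε (FIRST(ε) = { ε }), so the predict set is FOLLOW(D) = { $ }
PREDICT(D → ε) = { $ }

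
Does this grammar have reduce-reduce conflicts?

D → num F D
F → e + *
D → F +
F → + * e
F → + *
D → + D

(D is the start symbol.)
A reduce-reduce conflict occurs when an LR(0) state has two complete items [A → α .] and [B → β .] — both call for a reduction, and with no lookahead the parser cannot choose between them.

Augment with D' → D and build the canonical LR(0) collection (I0 = CLOSURE({[D' → . D]}), then GOTO on every symbol after a dot until no new states appear). It has 15 states:
  I0: { [D → . + D], [D → . F +], [D → . num F D], [D' → . D], [F → . + * e], [F → . + *], [F → . e + *] }  — shift
  I1: { [D → + . D], [D → . + D], [D → . F +], [D → . num F D], [F → + . * e], [F → + . *], [F → . + * e], [F → . + *], [F → . e + *] }  — shift
  I2: { [D' → D .] }  — accept
  I3: { [D → F . +] }  — shift
  I4: { [F → e . + *] }  — shift
  I5: { [D → num . F D], [F → . + * e], [F → . + *], [F → . e + *] }  — shift
  I6: { [F → + . * e], [F → + . *] }  — shift
  I7: { [D → . + D], [D → . F +], [D → . num F D], [D → num F . D], [F → . + * e], [F → . + *], [F → . e + *] }  — shift
  I8: { [D → num F D .] }  — reduce
  I9: { [F → + * . e], [F → + * .] }  — shift, reduce
  I10: { [F → + * e .] }  — reduce
  I11: { [F → e + . *] }  — shift
  I12: { [F → e + * .] }  — reduce
  I13: { [D → F + .] }  — reduce
  I14: { [D → + D .] }  — reduce

No state contains more than one complete item.

Answer: No reduce-reduce conflicts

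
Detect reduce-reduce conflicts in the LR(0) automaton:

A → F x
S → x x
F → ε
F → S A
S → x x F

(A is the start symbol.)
Yes — I5: [F → .] vs [S → x x .]

A reduce-reduce conflict occurs when an LR(0) state has two complete items [A → α .] and [B → β .] — both call for a reduction, and with no lookahead the parser cannot choose between them.

Augment with A' → A and build the canonical LR(0) collection (I0 = CLOSURE({[A' → . A]}), then GOTO on every symbol after a dot until no new states appear). It has 9 states:
  I0: { [A → . F x], [A' → . A], [F → . S A], [F → .], [S → . x x F], [S → . x x] }  — shift, reduce
  I1: { [A' → A .] }  — accept
  I2: { [A → F . x] }  — shift
  I3: { [A → . F x], [F → . S A], [F → .], [F → S . A], [S → . x x F], [S → . x x] }  — shift, reduce
  I4: { [S → x . x F], [S → x . x] }  — shift
  I5: { [F → . S A], [F → .], [S → . x x F], [S → . x x], [S → x x . F], [S → x x .] }  — shift, 2 reduces
  I6: { [S → x x F .] }  — reduce
  I7: { [F → S A .] }  — reduce
  I8: { [A → F x .] }  — reduce

I5 contains complete items [F → .], [S → x x .] — reduce-reduce conflict.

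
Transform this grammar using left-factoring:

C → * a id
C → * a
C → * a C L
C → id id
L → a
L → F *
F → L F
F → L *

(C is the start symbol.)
Left-factoring transforms A → αβ₁ | αβ₂ into A → αA' and A' → β₁ | β₂
(α is the longest common prefix among the alternatives). Repeat until
no nonterminal has two alternatives with a common prefix.

Round 1: C has alternatives sharing prefix '* a'. Introduce C': C → * a C'
  Add: C' → id
  Add: C' → ε
  Add: C' → C L

Round 2: F has alternatives sharing prefix 'L'. Introduce F': F → L F'
  Add: F' → F
  Add: F' → *

No remaining common prefixes — done.

Resulting grammar:
C → * a C'
C' → id
C' → ε
C' → C L
C → id id
L → a
L → F *
F → L F'
F' → F
F' → *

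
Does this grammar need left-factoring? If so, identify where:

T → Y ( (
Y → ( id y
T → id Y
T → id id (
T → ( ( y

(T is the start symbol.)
Yes, T has productions with common prefix 'id'

Left-factoring is needed when two productions for the same non-terminal
share a common prefix on the right-hand side.

Productions for T:
  T → Y ( (
  T → id Y
  T → id id (
  T → ( ( y

Found common prefix 'id' in productions for T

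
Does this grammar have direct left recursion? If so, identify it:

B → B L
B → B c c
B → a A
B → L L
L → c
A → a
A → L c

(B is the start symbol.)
Direct left recursion occurs when N → N α for some non-terminal N (the right-hand side begins with the left-hand side itself).

B → B L: LEFT RECURSIVE (starts with B)
B → B c c: LEFT RECURSIVE (starts with B)
B → a A: starts with a
B → L L: starts with L
L → c: starts with c
A → a: starts with a
A → L c: starts with L

The grammar has direct left recursion on: B.

Answer: Yes, B is left-recursive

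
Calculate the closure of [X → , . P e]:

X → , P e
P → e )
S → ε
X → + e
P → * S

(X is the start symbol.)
{ [P → . * S], [P → . e )], [X → , . P e] }

To compute CLOSURE, for each item [A → α.Bβ] where B is a non-terminal, add [B → .γ] for all productions B → γ; repeat for the newly added items until nothing changes.

Start with: [X → , . P e]
  [X → , . P e] has the dot before P: add [P → . e )], [P → . * S]
No further items can be added.

CLOSURE = { [P → . * S], [P → . e )], [X → , . P e] }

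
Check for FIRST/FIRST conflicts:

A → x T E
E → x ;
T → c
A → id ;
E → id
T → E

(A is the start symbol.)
A FIRST/FIRST conflict occurs when two productions N → α and N → β for the same non-terminal have FIRST(α) ∩ FIRST(β) ≠ ∅ (with ε ∈ FIRST of a nullable right-hand side, so two nullable alternatives also conflict).

FIRST sets of the non-terminals at (or reachable through a nullable prefix from) the front of some alternative:
  FIRST(E) = { 'id', 'x' }

Productions for A:
  A → x T E: FIRST = { 'x' }
  A → id ;: FIRST = { 'id' }
Productions for E:
  E → x ;: FIRST = { 'x' }
  E → id: FIRST = { 'id' }
Productions for T:
  T → c: FIRST = { 'c' }
  T → E: FIRST = { 'id', 'x' }

All alternatives of each non-terminal have pairwise disjoint FIRST sets.

Answer: No FIRST/FIRST conflicts.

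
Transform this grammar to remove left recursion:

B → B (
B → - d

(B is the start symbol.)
B is directly left-recursive. The standard transformation for
  A → A α₁ | ... | A α_m | β₁ | ... | β_n
is
  A  → β₁ A' | ... | β_n A'
  A' → α₁ A' | ... | α_m A' | ε

B → - d becomes B → - d B'
B → B ( becomes B' → ( B'
Add B' → ε

Resulting grammar:
B → - d B'
B' → ( B'
B' → ε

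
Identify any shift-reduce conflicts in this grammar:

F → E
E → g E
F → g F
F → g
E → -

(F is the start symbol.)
A shift-reduce conflict occurs when an LR(0) state has both:
  - a complete (reduce) item [A → α .] (dot at the end), and
  - a shift item [B → β . c γ] (dot before a terminal).

Augment with F' → F and build the canonical LR(0) collection (I0 = CLOSURE({[F' → . F]}), then GOTO on every symbol after a dot until no new states appear). It has 7 states:
  I0: { [E → . -], [E → . g E], [F → . E], [F → . g F], [F → . g], [F' → . F] }  — shift
  I1: { [E → - .] }  — reduce
  I2: { [F → E .] }  — reduce
  I3: { [F' → F .] }  — accept
  I4: { [E → . -], [E → . g E], [E → g . E], [F → . E], [F → . g F], [F → . g], [F → g . F], [F → g .] }  — shift, reduce
  I5: { [E → g E .], [F → E .] }  — 2 reduces
  I6: { [F → g F .] }  — reduce

I4 contains reduce item [F → g .] and shift items [E → . -], [E → . g E], [F → . g], [F → . g F] — shift-reduce conflict.

Answer: Yes — I4: [F → g .] vs [E → . -]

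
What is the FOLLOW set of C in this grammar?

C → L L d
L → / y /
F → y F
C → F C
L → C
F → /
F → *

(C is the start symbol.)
To compute FOLLOW(C), find every occurrence of C on a right-hand side N → α C β: add FIRST(β) \ {ε}, and if β is empty or nullable also add FOLLOW(N). Iterate to a fixed point.

C is the start symbol, so $ ∈ FOLLOW(C).
In C → F C: C is at the end; this adds FOLLOW(C) to itself — nothing new
In L → C: C is at the end, add FOLLOW(L)

The FOLLOW sets referred to above (computed the same way, to a fixed point):
  FOLLOW(L) = { '*', '/', 'd', 'y' }

Taking the union: FOLLOW(C) = { $, '*', '/', 'd', 'y' }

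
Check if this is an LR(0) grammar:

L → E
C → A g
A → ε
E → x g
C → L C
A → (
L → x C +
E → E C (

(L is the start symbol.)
A grammar is LR(0) if no state in the canonical LR(0) collection has:
  - both a shift item (dot before a terminal) and a complete item (shift-reduce conflict), or
  - two or more complete items (reduce-reduce conflict; the accept item [L' → L .] counts as a complete item here).

Augment with L' → L and build the canonical LR(0) collection (I0 = CLOSURE({[L' → . L]}), then GOTO on every symbol after a dot until no new states appear). It has 14 states:
  I0: { [E → . E C (], [E → . x g], [L → . E], [L → . x C +], [L' → . L] }  — shift
  I1: { [A → . (], [A → .], [C → . A g], [C → . L C], [E → . E C (], [E → . x g], [E → E . C (], [L → . E], [L → . x C +], [L → E .] }  — shift, 2 reduces
  I2: { [L' → L .] }  — accept
  I3: { [A → . (], [A → .], [C → . A g], [C → . L C], [E → . E C (], [E → . x g], [E → x . g], [L → . E], [L → . x C +], [L → x . C +] }  — shift, reduce
  I4: { [A → ( .] }  — reduce
  I5: { [C → A . g] }  — shift
  I6: { [L → x C . +] }  — shift
  I7: { [A → . (], [A → .], [C → . A g], [C → . L C], [C → L . C], [E → . E C (], [E → . x g], [L → . E], [L → . x C +] }  — shift, reduce
  I8: { [E → x g .] }  — reduce
  I9: { [C → L C .] }  — reduce
  I10: { [L → x C + .] }  — reduce
  I11: { [C → A g .] }  — reduce
  I12: { [E → E C . (] }  — shift
  I13: { [E → E C ( .] }  — reduce

Conflict in state I1:
  Shift-reduce conflict between [A → .] and [A → . (]
So the grammar is NOT LR(0).

Answer: No. Shift-reduce conflict between [A → .] and [A → . (]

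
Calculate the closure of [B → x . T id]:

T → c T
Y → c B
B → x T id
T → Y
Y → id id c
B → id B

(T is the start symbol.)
{ [B → x . T id], [T → . Y], [T → . c T], [Y → . c B], [Y → . id id c] }

To compute CLOSURE, for each item [A → α.Bβ] where B is a non-terminal, add [B → .γ] for all productions B → γ; repeat for the newly added items until nothing changes.

Start with: [B → x . T id]
  [B → x . T id] has the dot before T: add [T → . c T], [T → . Y]
  [T → . Y] has the dot before Y: add [Y → . c B], [Y → . id id c]
No further items can be added.

CLOSURE = { [B → x . T id], [T → . Y], [T → . c T], [Y → . c B], [Y → . id id c] }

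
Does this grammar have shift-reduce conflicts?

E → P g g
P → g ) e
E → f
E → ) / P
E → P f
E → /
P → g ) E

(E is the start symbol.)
A shift-reduce conflict occurs when an LR(0) state has both:
  - a complete (reduce) item [A → α .] (dot at the end), and
  - a shift item [B → β . c γ] (dot before a terminal).

Augment with E' → E and build the canonical LR(0) collection (I0 = CLOSURE({[E' → . E]}), then GOTO on every symbol after a dot until no new states appear). It has 15 states:
  I0: { [E → . ) / P], [E → . /], [E → . P f], [E → . P g g], [E → . f], [E' → . E], [P → . g ) E], [P → . g ) e] }  — shift
  I1: { [E → ) . / P] }  — shift
  I2: { [E → / .] }  — reduce
  I3: { [E' → E .] }  — accept
  I4: { [E → P . f], [E → P . g g] }  — shift
  I5: { [E → f .] }  — reduce
  I6: { [P → g . ) E], [P → g . ) e] }  — shift
  I7: { [E → . ) / P], [E → . /], [E → . P f], [E → . P g g], [E → . f], [P → . g ) E], [P → . g ) e], [P → g ) . E], [P → g ) . e] }  — shift
  I8: { [P → g ) E .] }  — reduce
  I9: { [P → g ) e .] }  — reduce
  I10: { [E → P f .] }  — reduce
  I11: { [E → P g . g] }  — shift
  I12: { [E → P g g .] }  — reduce
  I13: { [E → ) / . P], [P → . g ) E], [P → . g ) e] }  — shift
  I14: { [E → ) / P .] }  — reduce

No state contains both a complete item and a shift item.

Answer: No shift-reduce conflicts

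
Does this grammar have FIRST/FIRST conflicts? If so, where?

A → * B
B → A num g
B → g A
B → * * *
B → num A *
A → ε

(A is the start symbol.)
FIRST sets of the non-terminals at (or reachable through a nullable prefix from) the front of some alternative:
  FIRST(A) = { '*', ε }

Productions for A:
  A → * B: FIRST = { '*' }
  A → ε: FIRST = { ε }
Productions for B:
  B → A num g: FIRST = { '*', 'num' }
  B → g A: FIRST = { 'g' }
  B → * * *: FIRST = { '*' }
  B → num A *: FIRST = { 'num' }

Conflict for B: B → A num g and B → * * *
  Overlap: { '*' }
Conflict for B: B → A num g and B → num A *
  Overlap: { 'num' }

Answer: Yes. B → A num g / B → '*' '*' '*' on { '*' }; B → A num g / B → num A '*' on { 'num' }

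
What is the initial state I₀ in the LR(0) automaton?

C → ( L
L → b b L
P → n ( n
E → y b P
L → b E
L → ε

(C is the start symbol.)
{ [C → . ( L], [C' → . C] }

First, augment the grammar with C' → C
I₀ = CLOSURE({ [C' → . C] }):
  [C' → . C] has the dot before C: add [C → . ( L]
No further items can be added.

I₀ = { [C → . ( L], [C' → . C] }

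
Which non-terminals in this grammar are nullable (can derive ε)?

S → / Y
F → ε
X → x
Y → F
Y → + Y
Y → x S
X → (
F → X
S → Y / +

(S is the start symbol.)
ε-productions: F → ε
So F is immediately nullable.
Y → F: every symbol on the right is nullable, so Y is nullable too.
No further non-terminal can be added: every production for the remaining non-terminals contains a terminal or a non-nullable non-terminal.
Nullable = { 'F', 'Y' }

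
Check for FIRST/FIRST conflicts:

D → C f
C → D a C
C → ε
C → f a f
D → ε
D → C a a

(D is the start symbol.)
Yes. D → C f / D → C a a on { 'a', 'f' }; C → D a C / C → f a f on { 'f' }

A FIRST/FIRST conflict occurs when two productions N → α and N → β for the same non-terminal have FIRST(α) ∩ FIRST(β) ≠ ∅ (with ε ∈ FIRST of a nullable right-hand side, so two nullable alternatives also conflict).

FIRST sets of the non-terminals at (or reachable through a nullable prefix from) the front of some alternative:
  FIRST(C) = { 'a', 'f', ε }
  FIRST(D) = { 'a', 'f', ε }

Productions for D:
  D → C f: FIRST = { 'a', 'f' }
  D → ε: FIRST = { ε }
  D → C a a: FIRST = { 'a', 'f' }
Productions for C:
  C → D a C: FIRST = { 'a', 'f' }
  C → ε: FIRST = { ε }
  C → f a f: FIRST = { 'f' }

Conflict for D: D → C f and D → C a a
  Overlap: { 'a', 'f' }
Conflict for C: C → D a C and C → f a f
  Overlap: { 'f' }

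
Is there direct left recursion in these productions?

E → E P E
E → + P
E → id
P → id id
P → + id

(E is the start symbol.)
Yes, E is left-recursive

Direct left recursion occurs when N → N α for some non-terminal N (the right-hand side begins with the left-hand side itself).

E → E P E: LEFT RECURSIVE (starts with E)
E → + P: starts with '+'
E → id: starts with id
P → id id: starts with id
P → + id: starts with '+'

The grammar has direct left recursion on: E.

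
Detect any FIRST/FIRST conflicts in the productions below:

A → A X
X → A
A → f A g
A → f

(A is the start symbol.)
Yes. A → A X / A → f A g on { 'f' }; A → A X / A → f on { 'f' }; A → f A g / A → f on { 'f' }

A FIRST/FIRST conflict occurs when two productions N → α and N → β for the same non-terminal have FIRST(α) ∩ FIRST(β) ≠ ∅ (with ε ∈ FIRST of a nullable right-hand side, so two nullable alternatives also conflict).

FIRST sets of the non-terminals at (or reachable through a nullable prefix from) the front of some alternative:
  FIRST(A) = { 'f' }

Productions for A:
  A → A X: FIRST = { 'f' }
  A → f A g: FIRST = { 'f' }
  A → f: FIRST = { 'f' }
X has only one production, so no FIRST/FIRST conflict is possible there.

Conflict for A: A → A X and A → f A g
  Overlap: { 'f' }
Conflict for A: A → A X and A → f
  Overlap: { 'f' }
Conflict for A: A → f A g and A → f
  Overlap: { 'f' }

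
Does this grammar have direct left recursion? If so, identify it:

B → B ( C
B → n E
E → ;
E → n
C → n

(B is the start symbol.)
Yes, B is left-recursive

Direct left recursion occurs when N → N α for some non-terminal N (the right-hand side begins with the left-hand side itself).

B → B ( C: LEFT RECURSIVE (starts with B)
B → n E: starts with n
E → ;: starts with ';'
E → n: starts with n
C → n: starts with n

The grammar has direct left recursion on: B.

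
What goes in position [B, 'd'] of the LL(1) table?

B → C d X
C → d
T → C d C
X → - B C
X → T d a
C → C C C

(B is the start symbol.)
B → C d X

To find M[B, 'd'], we find productions for B where 'd' is in the predict set (PREDICT(N → α) = (FIRST(α) \ {ε}) ∪ (FOLLOW(N) if α ⇒* ε)).

Relevant sets:
  FIRST(C) = { 'd' }

B → C d X: PREDICT = { 'd' }
  'd' is in predict set, so this production goes in M[B, 'd']

M[B, 'd'] = B → C d X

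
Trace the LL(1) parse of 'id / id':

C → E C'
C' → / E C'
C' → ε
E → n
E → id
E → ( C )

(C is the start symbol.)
Stack is shown with the top on the left.

Stack     Input      Action
---------------------------
C $       id / id $  output C → E C'
E C' $    id / id $  output E → id
id C' $   id / id $  match 'id'
C' $      / id $     output C' → / E C'
/ E C' $  / id $     match '/'
E C' $    id $       output E → id
id C' $   id $       match 'id'
C' $      $          output C' → ε
$         $          accept

The string is accepted.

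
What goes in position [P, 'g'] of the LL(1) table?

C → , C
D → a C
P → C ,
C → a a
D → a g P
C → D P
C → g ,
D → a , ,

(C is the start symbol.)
P → C ,

To find M[P, 'g'], we find productions for P where 'g' is in the predict set (PREDICT(N → α) = (FIRST(α) \ {ε}) ∪ (FOLLOW(N) if α ⇒* ε)).

Relevant sets:
  FIRST(C) = { ',', 'a', 'g' }

P → C ,: PREDICT = { ',', 'a', 'g' }
  'g' is in predict set, so this production goes in M[P, 'g']

M[P, 'g'] = P → C ,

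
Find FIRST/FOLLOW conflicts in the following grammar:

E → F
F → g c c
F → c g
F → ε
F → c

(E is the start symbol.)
No FIRST/FOLLOW conflicts.

A FIRST/FOLLOW conflict occurs when a non-terminal N has a nullable alternative N → β (β ⇒* ε) and another alternative N → α with FIRST(α) ∩ FOLLOW(N) ≠ ∅: on such a lookahead the parser cannot decide between expanding α and letting N vanish via β.

Nullable non-terminals: E, F.
E has a nullable alternative but only one production, so nothing to check.

F: nullable alternative(s) F → ε; FOLLOW(F) = { $ }
  F → g c c: FIRST \ {ε} = { 'g' } — disjoint from FOLLOW(F)
  F → c g: FIRST \ {ε} = { 'c' } — disjoint from FOLLOW(F)
  F → ε: FIRST \ {ε} = { } — this is the only nullable alternative, skip
  F → c: FIRST \ {ε} = { 'c' } — disjoint from FOLLOW(F)

No FIRST/FOLLOW conflicts found.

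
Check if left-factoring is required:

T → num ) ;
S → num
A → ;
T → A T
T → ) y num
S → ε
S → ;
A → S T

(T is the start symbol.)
No, left-factoring is not needed

Left-factoring is needed when two productions for the same non-terminal
share a common prefix on the right-hand side.

Productions for T:
  T → num ) ;
  T → A T
  T → ) y num
Productions for S:
  S → num
  S → ε
  S → ;
Productions for A:
  A → ;
  A → S T

No common prefixes found.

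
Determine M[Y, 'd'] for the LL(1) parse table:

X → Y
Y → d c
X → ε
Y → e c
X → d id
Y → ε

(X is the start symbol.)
Y → d c

To find M[Y, 'd'], we find productions for Y where 'd' is in the predict set (PREDICT(N → α) = (FIRST(α) \ {ε}) ∪ (FOLLOW(N) if α ⇒* ε)).

Relevant sets:
  FOLLOW(Y) = { $ }

Y → d c: PREDICT = { 'd' }
  'd' is in predict set, so this production goes in M[Y, 'd']
Y → e c: PREDICT = { 'e' }
Y → ε: PREDICT = { $ }

M[Y, 'd'] = Y → d c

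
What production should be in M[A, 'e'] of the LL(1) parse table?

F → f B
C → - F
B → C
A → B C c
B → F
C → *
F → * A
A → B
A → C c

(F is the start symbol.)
Empty (error entry)

To find M[A, 'e'], we find productions for A where 'e' is in the predict set (PREDICT(N → α) = (FIRST(α) \ {ε}) ∪ (FOLLOW(N) if α ⇒* ε)).

Relevant sets:
  FIRST(B) = { '*', '-', 'f' }
  FIRST(C) = { '*', '-' }

A → B C c: PREDICT = { '*', '-', 'f' }
A → B: PREDICT = { '*', '-', 'f' }
A → C c: PREDICT = { '*', '-' }

M[A, 'e'] is empty (no production applies)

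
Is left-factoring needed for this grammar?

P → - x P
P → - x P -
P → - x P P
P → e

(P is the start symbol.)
Left-factoring is needed when two productions for the same non-terminal
share a common prefix on the right-hand side.

Productions for P:
  P → - x P
  P → - x P -
  P → - x P P
  P → e

Found common prefix '- x P' in productions for P

Answer: Yes, P has productions with common prefix '- x P'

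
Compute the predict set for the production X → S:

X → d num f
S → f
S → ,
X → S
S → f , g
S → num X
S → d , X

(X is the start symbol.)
{ ',', 'd', 'f', 'num' }

PREDICT(X → S) = (FIRST(RHS) \ {ε}) ∪ (FOLLOW(X) if ε ∈ FIRST(RHS), i.e. RHS ⇒* ε)
FIRST(S) = { ',', 'd', 'f', 'num' }
FIRST(S) = { ',', 'd', 'f', 'num' }
ε ∉ FIRST(S), so FOLLOW(X) is not added.
PREDICT(X → S) = { ',', 'd', 'f', 'num' }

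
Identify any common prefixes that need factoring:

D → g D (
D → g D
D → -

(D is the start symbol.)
Left-factoring is needed when two productions for the same non-terminal
share a common prefix on the right-hand side.

Productions for D:
  D → g D (
  D → g D
  D → -

Found common prefix 'g D' in productions for D

Answer: Yes, D has productions with common prefix 'g D'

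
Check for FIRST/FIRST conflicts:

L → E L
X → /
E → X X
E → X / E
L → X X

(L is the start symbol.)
A FIRST/FIRST conflict occurs when two productions N → α and N → β for the same non-terminal have FIRST(α) ∩ FIRST(β) ≠ ∅ (with ε ∈ FIRST of a nullable right-hand side, so two nullable alternatives also conflict).

FIRST sets of the non-terminals at (or reachable through a nullable prefix from) the front of some alternative:
  FIRST(E) = { '/' }
  FIRST(X) = { '/' }

Productions for L:
  L → E L: FIRST = { '/' }
  L → X X: FIRST = { '/' }
Productions for E:
  E → X X: FIRST = { '/' }
  E → X / E: FIRST = { '/' }
X has only one production, so no FIRST/FIRST conflict is possible there.

Conflict for L: L → E L and L → X X
  Overlap: { '/' }
Conflict for E: E → X X and E → X / E
  Overlap: { '/' }

Answer: Yes. L → E L / L → X X on { '/' }; E → X X / E → X '/' E on { '/' }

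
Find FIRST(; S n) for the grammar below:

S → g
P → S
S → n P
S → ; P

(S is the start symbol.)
{ ';' }

To compute FIRST(; S n), process the symbols left to right:
Symbol ; is a terminal. Add ';' and stop.
FIRST(; S n) = { ';' }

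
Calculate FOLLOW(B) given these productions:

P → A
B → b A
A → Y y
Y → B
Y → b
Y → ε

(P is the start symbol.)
{ 'y' }

In Y → B: B is at the end, add FOLLOW(Y)

The FOLLOW sets referred to above (computed the same way, to a fixed point):
  FOLLOW(Y) = { 'y' }

Taking the union: FOLLOW(B) = { 'y' }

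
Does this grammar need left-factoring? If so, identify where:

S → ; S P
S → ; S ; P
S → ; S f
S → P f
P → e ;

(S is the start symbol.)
Left-factoring is needed when two productions for the same non-terminal
share a common prefix on the right-hand side.

Productions for S:
  S → ; S P
  S → ; S ; P
  S → ; S f
  S → P f

Found common prefix '; S' in productions for S

Answer: Yes, S has productions with common prefix '; S'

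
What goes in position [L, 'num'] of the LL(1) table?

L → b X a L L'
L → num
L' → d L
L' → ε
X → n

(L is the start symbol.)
To find M[L, 'num'], we find productions for L where 'num' is in the predict set (PREDICT(N → α) = (FIRST(α) \ {ε}) ∪ (FOLLOW(N) if α ⇒* ε)).

L → b X a L L': PREDICT = { 'b' }
L → num: PREDICT = { 'num' }
  'num' is in predict set, so this production goes in M[L, 'num']

M[L, 'num'] = L → num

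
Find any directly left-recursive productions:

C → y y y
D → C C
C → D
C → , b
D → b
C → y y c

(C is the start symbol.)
Direct left recursion occurs when N → N α for some non-terminal N (the right-hand side begins with the left-hand side itself).

C → y y y: starts with y
D → C C: starts with C
C → D: starts with D
C → , b: starts with ','
D → b: starts with b
C → y y c: starts with y

No direct left recursion found.

Answer: No direct left recursion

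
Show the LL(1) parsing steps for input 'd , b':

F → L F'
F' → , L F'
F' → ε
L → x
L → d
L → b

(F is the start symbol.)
Stack is shown with the top on the left.

Stack     Input    Action
-------------------------
F $       d , b $  output F → L F'
L F' $    d , b $  output L → d
d F' $    d , b $  match 'd'
F' $      , b $    output F' → , L F'
, L F' $  , b $    match ','
L F' $    b $      output L → b
b F' $    b $      match 'b'
F' $      $        output F' → ε
$         $        accept

The string is accepted.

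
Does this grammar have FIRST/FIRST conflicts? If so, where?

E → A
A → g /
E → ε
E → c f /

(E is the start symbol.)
FIRST sets of the non-terminals at (or reachable through a nullable prefix from) the front of some alternative:
  FIRST(A) = { 'g' }

Productions for E:
  E → A: FIRST = { 'g' }
  E → ε: FIRST = { ε }
  E → c f /: FIRST = { 'c' }
A has only one production, so no FIRST/FIRST conflict is possible there.

All alternatives of each non-terminal have pairwise disjoint FIRST sets.

Answer: No FIRST/FIRST conflicts.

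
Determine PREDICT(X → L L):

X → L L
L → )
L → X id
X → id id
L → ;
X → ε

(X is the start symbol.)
{ ')', ';', 'id' }

PREDICT(X → L L) = (FIRST(RHS) \ {ε}) ∪ (FOLLOW(X) if ε ∈ FIRST(RHS), i.e. RHS ⇒* ε)
FIRST(L) = { ')', ';', 'id' }
FIRST(L L) = { ')', ';', 'id' }
ε ∉ FIRST(L L), so FOLLOW(X) is not added.
PREDICT(X → L L) = { ')', ';', 'id' }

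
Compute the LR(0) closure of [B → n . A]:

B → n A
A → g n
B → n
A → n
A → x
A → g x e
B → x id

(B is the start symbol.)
Start with: [B → n . A]
  [B → n . A] has the dot before A: add [A → . g n], [A → . n], [A → . x], [A → . g x e]
No further items can be added.

CLOSURE = { [A → . g n], [A → . g x e], [A → . n], [A → . x], [B → n . A] }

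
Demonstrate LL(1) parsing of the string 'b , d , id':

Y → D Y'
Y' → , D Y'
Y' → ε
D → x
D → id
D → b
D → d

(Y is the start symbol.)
Stack is shown with the top on the left.

Stack     Input         Action
------------------------------
Y $       b , d , id $  output Y → D Y'
D Y' $    b , d , id $  output D → b
b Y' $    b , d , id $  match 'b'
Y' $      , d , id $    output Y' → , D Y'
, D Y' $  , d , id $    match ','
D Y' $    d , id $      output D → d
d Y' $    d , id $      match 'd'
Y' $      , id $        output Y' → , D Y'
, D Y' $  , id $        match ','
D Y' $    id $          output D → id
id Y' $   id $          match 'id'
Y' $      $             output Y' → ε
$         $             accept

The string is accepted.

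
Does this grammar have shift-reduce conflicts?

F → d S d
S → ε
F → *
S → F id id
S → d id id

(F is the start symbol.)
Yes — I3: [S → .] vs [F → . *]; I6: [S → .] vs [F → . *]

A shift-reduce conflict occurs when an LR(0) state has both:
  - a complete (reduce) item [A → α .] (dot at the end), and
  - a shift item [B → β . c γ] (dot before a terminal).

Augment with F' → F and build the canonical LR(0) collection (I0 = CLOSURE({[F' → . F]}), then GOTO on every symbol after a dot until no new states appear). It has 12 states:
  I0: { [F → . *], [F → . d S d], [F' → . F] }  — shift
  I1: { [F → * .] }  — reduce
  I2: { [F' → F .] }  — accept
  I3: { [F → . *], [F → . d S d], [F → d . S d], [S → . F id id], [S → . d id id], [S → .] }  — shift, reduce
  I4: { [S → F . id id] }  — shift
  I5: { [F → d S . d] }  — shift
  I6: { [F → . *], [F → . d S d], [F → d . S d], [S → . F id id], [S → . d id id], [S → .], [S → d . id id] }  — shift, reduce
  I7: { [S → d id . id] }  — shift
  I8: { [S → d id id .] }  — reduce
  I9: { [F → d S d .] }  — reduce
  I10: { [S → F id . id] }  — shift
  I11: { [S → F id id .] }  — reduce

I3 contains reduce item [S → .] and shift items [F → . *], [F → . d S d], [S → . d id id] — shift-reduce conflict.
I6 contains reduce item [S → .] and shift items [F → . *], [F → . d S d], [S → . d id id], [S → d . id id] — shift-reduce conflict.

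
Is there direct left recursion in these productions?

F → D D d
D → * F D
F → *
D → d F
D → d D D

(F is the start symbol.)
No direct left recursion

Direct left recursion occurs when N → N α for some non-terminal N (the right-hand side begins with the left-hand side itself).

F → D D d: starts with D
D → * F D: starts with '*'
F → *: starts with '*'
D → d F: starts with d
D → d D D: starts with d

No direct left recursion found.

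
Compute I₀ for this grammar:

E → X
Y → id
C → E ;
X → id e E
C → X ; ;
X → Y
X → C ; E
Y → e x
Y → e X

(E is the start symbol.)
{ [C → . E ;], [C → . X ; ;], [E → . X], [E' → . E], [X → . C ; E], [X → . Y], [X → . id e E], [Y → . e X], [Y → . e x], [Y → . id] }

First, augment the grammar with E' → E
I₀ = CLOSURE({ [E' → . E] }):
  [E' → . E] has the dot before E: add [E → . X]
  [E → . X] has the dot before X: add [X → . id e E], [X → . Y], [X → . C ; E]
  [X → . Y] has the dot before Y: add [Y → . id], [Y → . e x], [Y → . e X]
  [X → . C ; E] has the dot before C: add [C → . E ;], [C → . X ; ;]
No further items can be added.

I₀ = { [C → . E ;], [C → . X ; ;], [E → . X], [E' → . E], [X → . C ; E], [X → . Y], [X → . id e E], [Y → . e X], [Y → . e x], [Y → . id] }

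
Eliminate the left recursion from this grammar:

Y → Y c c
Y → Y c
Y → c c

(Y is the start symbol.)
Y is directly left-recursive. The standard transformation for
  A → A α₁ | ... | A α_m | β₁ | ... | β_n
is
  A  → β₁ A' | ... | β_n A'
  A' → α₁ A' | ... | α_m A' | ε

Y → c c becomes Y → c c Y'
Y → Y c c becomes Y' → c c Y'
Y → Y c becomes Y' → c Y'
Add Y' → ε

Resulting grammar:
Y → c c Y'
Y' → c c Y'
Y' → c Y'
Y' → ε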